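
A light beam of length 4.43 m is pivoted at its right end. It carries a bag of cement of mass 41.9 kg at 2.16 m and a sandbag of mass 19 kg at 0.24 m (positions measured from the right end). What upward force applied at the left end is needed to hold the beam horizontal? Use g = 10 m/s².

Sum moments about the right end (the unknown pivot reaction has zero arm there).
Bag of cement: 41.9 × 10 = 419 N down at 2.16 m → arm 2.16 m, τ = 419 × 2.16 = 905 N·m counterclockwise.
Sandbag: 19 × 10 = 190 N down at 0.24 m → arm 0.24 m, τ = 190 × 0.24 = 45.6 N·m counterclockwise.
Net moment of the loads = 950.6 N·m counterclockwise.
The upward force F acts at the left end, arm 4.43 m, giving F × 4.43 clockwise.
Balancing moments: F × 4.43 = 950.6, giving F = 950.6 / 4.43 = 215 N.

F ≈ 215 N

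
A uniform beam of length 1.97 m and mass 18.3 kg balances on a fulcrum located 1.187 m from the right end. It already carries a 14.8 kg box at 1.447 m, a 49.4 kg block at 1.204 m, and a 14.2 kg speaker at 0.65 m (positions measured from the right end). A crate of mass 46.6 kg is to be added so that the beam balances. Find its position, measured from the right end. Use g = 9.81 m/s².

x ≈ 1.33 m from the right end

Take moments about the fulcrum (at 1.187 m from the right end).
Beam weight: 18.3 × 9.81 = 179.5 N down at 0.985 m → arm 0.202 m, τ = 179.5 × 0.202 = 36.26 N·m clockwise.
Box: 14.8 × 9.81 = 145.2 N down at 1.447 m → arm 0.26 m, τ = 145.2 × 0.26 = 37.75 N·m counterclockwise.
Block: 49.4 × 9.81 = 484.6 N down at 1.204 m → arm 0.017 m, τ = 484.6 × 0.017 = 8.238 N·m counterclockwise.
Speaker: 14.2 × 9.81 = 139.3 N down at 0.65 m → arm 0.537 m, τ = 139.3 × 0.537 = 74.8 N·m clockwise.
Net moment of existing loads = 65.07 N·m clockwise.
The crate weighs 46.6 × 9.81 = 457.1 N and must supply an equal counterclockwise moment, so its lever arm about the fulcrum is 65.07 / 457.1 = 0.142 m.
That puts it at 1.187 + 0.142 = 1.33 m from the right end.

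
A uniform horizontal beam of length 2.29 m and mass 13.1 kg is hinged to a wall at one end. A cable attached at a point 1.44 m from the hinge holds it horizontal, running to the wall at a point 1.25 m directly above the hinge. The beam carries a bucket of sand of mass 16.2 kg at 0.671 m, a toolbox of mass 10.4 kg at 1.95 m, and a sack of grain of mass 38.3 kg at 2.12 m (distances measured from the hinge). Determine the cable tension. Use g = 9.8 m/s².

About the hinge:
Beam weight: 13.1 × 9.8 = 128.4 N down at 1.145 m → arm 1.145 m, τ = 128.4 × 1.145 = 147 N·m clockwise.
Bucket of sand: 16.2 × 9.8 = 158.8 N down at 0.671 m → arm 0.671 m, τ = 158.8 × 0.671 = 106.6 N·m clockwise.
Toolbox: 10.4 × 9.8 = 101.9 N down at 1.95 m → arm 1.95 m, τ = 101.9 × 1.95 = 198.7 N·m clockwise.
Sack of grain: 38.3 × 9.8 = 375.3 N down at 2.12 m → arm 2.12 m, τ = 375.3 × 2.12 = 795.6 N·m clockwise.
Total clockwise load moment = 1248 N·m.
The cable tension T acts at 1.44 m; only its component perpendicular to the beam, T sinθ, produces torque. sinθ = h/√(h²+d²) = 1.25/√(1.25²+1.44²) = 0.6555.
Balancing moments: T × 1.44 × 0.6555 = 1248, giving T = 1248 / 0.9439 = 1320 N.

T ≈ 1320 N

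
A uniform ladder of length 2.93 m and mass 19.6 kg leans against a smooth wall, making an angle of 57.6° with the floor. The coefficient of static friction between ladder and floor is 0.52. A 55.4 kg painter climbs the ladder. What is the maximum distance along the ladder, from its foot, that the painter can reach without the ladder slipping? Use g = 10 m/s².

d ≈ 2.73 m

Sum moments about the foot of the ladder (the floor normal and friction both act there and drop out).
Ladder weight 19.6×10 = 196 N acts at 1.465 m along the ladder; its horizontal arm is 1.465·cos57.6° = 0.785 m → τ = 153.9 N·m clockwise.
Painter weight 55.4×10 = 554 N at distance d → arm d·cos57.6° → τ = 554·d·0.5358 clockwise.
Wall normal N at the top has arm L sinθ = 2.474 m counterclockwise, so Στ = 0 gives N·2.474 = 153.9 + 296.8·d.
ΣFy = 0 ⇒ N_floor = 750 N, so the maximum friction is μ_s·N_floor = 0.52×750 = 390 N. ΣFx = 0 ⇒ N_wall = f, so at the slipping point N = 390 N.
Substituting: 390×2.474 = 153.9 + 296.8·d ⇒ d = (964.9 − 153.9) / 296.8 = 2.73 m.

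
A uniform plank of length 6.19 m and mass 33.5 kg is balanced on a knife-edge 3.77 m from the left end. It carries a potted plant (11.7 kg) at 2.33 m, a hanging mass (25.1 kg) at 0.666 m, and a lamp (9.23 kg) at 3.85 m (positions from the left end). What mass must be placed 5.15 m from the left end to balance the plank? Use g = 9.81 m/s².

m ≈ 84.5 kg

Take moments about the knife-edge (at 3.77 m from the left end).
Beam weight: 33.5 × 9.81 = 328.6 N down at 3.095 m → arm 0.675 m, τ = 328.6 × 0.675 = 221.8 N·m counterclockwise.
Potted plant: 11.7 × 9.81 = 114.8 N down at 2.33 m → arm 1.44 m, τ = 114.8 × 1.44 = 165.3 N·m counterclockwise.
Hanging mass: 25.1 × 9.81 = 246.2 N down at 0.666 m → arm 3.104 m, τ = 246.2 × 3.104 = 764.2 N·m counterclockwise.
Lamp: 9.23 × 9.81 = 90.55 N down at 3.85 m → arm 0.08 m, τ = 90.55 × 0.08 = 7.244 N·m clockwise.
Net moment of known loads = 1144 N·m counterclockwise.
An unknown mass m at 5.15 m has arm 1.38 m; its moment is m·g·1.38 clockwise.
For rotational equilibrium, m × 9.81 × 1.38 = 1144, so m = 1144 / (9.81 × 1.38) = 84.5 kg.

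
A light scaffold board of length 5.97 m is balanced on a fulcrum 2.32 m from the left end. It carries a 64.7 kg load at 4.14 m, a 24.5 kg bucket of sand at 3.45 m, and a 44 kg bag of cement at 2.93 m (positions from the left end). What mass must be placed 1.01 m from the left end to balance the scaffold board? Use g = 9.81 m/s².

Taking torques about the fulcrum (at 2.32 m from the left end):
Load: 64.7 × 9.81 = 634.7 N down at 4.14 m → arm 1.82 m, τ = 634.7 × 1.82 = 1155 N·m clockwise.
Bucket of sand: 24.5 × 9.81 = 240.3 N down at 3.45 m → arm 1.13 m, τ = 240.3 × 1.13 = 271.5 N·m clockwise.
Bag of cement: 44 × 9.81 = 431.6 N down at 2.93 m → arm 0.61 m, τ = 431.6 × 0.61 = 263.3 N·m clockwise.
Net moment of known loads = 1690 N·m clockwise.
An unknown mass m at 1.01 m has arm 1.31 m; its moment is m·g·1.31 counterclockwise.
Setting net torque to zero: m × 9.81 × 1.31 = 1690 → m = 1690 / (9.81 × 1.31) = 132 kg.

m ≈ 132 kg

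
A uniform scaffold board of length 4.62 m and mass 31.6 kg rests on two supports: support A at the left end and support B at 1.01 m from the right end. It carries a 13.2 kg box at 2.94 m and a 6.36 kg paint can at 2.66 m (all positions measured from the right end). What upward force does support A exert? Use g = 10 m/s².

R_A ≈ 213 N

Sum moments about support B (its reaction then has zero moment arm).
Beam weight: 31.6 × 10 = 316 N down at 2.31 m → arm 1.3 m, τ = 316 × 1.3 = 410.8 N·m counterclockwise.
Box: 13.2 × 10 = 132 N down at 2.94 m → arm 1.93 m, τ = 132 × 1.93 = 254.8 N·m counterclockwise.
Paint can: 6.36 × 10 = 63.6 N down at 2.66 m → arm 1.65 m, τ = 63.6 × 1.65 = 104.9 N·m counterclockwise.
Net load moment about support B = 770.5 N·m counterclockwise.
Reaction R at support A is upward at 4.62 m, arm 3.61 m → moment R × 3.61 clockwise.
Στ = 0 ⇒ R × 3.61 = 770.5 ⇒ R = 213 N.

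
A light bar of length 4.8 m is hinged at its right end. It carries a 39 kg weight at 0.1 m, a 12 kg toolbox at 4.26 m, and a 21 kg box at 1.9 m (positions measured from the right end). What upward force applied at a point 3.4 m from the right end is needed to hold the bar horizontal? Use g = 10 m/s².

F ≈ 279 N

Choose the right end as the axis so the unknown pivot reaction has zero arm there.
Weight: 39 × 10 = 390 N down at 0.1 m → arm 0.1 m, τ = 390 × 0.1 = 39 N·m counterclockwise.
Toolbox: 12 × 10 = 120 N down at 4.26 m → arm 4.26 m, τ = 120 × 4.26 = 511.2 N·m counterclockwise.
Box: 21 × 10 = 210 N down at 1.9 m → arm 1.9 m, τ = 210 × 1.9 = 399 N·m counterclockwise.
Net moment of the loads = 949.2 N·m counterclockwise.
The upward force F acts at a point 3.4 m from the right end, arm 3.4 m, giving F × 3.4 clockwise.
For rotational equilibrium, F × 3.4 = 949.2, so F = 949.2 / 3.4 = 279 N.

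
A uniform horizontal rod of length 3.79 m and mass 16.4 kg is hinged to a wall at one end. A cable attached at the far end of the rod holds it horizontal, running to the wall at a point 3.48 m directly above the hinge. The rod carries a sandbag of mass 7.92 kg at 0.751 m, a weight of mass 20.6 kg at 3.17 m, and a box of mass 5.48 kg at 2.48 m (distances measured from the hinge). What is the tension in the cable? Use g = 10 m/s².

About the hinge:
Beam weight: 16.4 × 10 = 164 N down at 1.895 m → arm 1.895 m, τ = 164 × 1.895 = 310.8 N·m clockwise.
Sandbag: 7.92 × 10 = 79.2 N down at 0.751 m → arm 0.751 m, τ = 79.2 × 0.751 = 59.48 N·m clockwise.
Weight: 20.6 × 10 = 206 N down at 3.17 m → arm 3.17 m, τ = 206 × 3.17 = 653 N·m clockwise.
Box: 5.48 × 10 = 54.8 N down at 2.48 m → arm 2.48 m, τ = 54.8 × 2.48 = 135.9 N·m clockwise.
Total clockwise load moment = 1159 N·m.
The cable tension T acts at 3.79 m; only its component perpendicular to the rod, T sinθ, produces torque. sinθ = h/√(h²+d²) = 3.48/√(3.48²+3.79²) = 0.6763.
For rotational equilibrium, T × 3.79 × 0.6763 = 1159, so T = 1159 / 2.563 = 452 N.

T ≈ 452 N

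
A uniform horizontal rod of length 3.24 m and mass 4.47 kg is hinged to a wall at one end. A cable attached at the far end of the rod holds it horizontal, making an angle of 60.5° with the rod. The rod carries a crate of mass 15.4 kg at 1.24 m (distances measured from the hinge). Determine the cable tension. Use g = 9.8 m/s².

Taking torques about the hinge:
Beam weight: 4.47 × 9.8 = 43.81 N down at 1.62 m → arm 1.62 m, τ = 43.81 × 1.62 = 70.97 N·m clockwise.
Crate: 15.4 × 9.8 = 150.9 N down at 1.24 m → arm 1.24 m, τ = 150.9 × 1.24 = 187.1 N·m clockwise.
Total clockwise load moment = 258.1 N·m.
The cable tension T acts at 3.24 m; only its component perpendicular to the rod, T sinθ, produces torque. sin 60.5° = 0.8704.
Setting net torque to zero: T × 3.24 × 0.8704 = 258.1 → T = 258.1 / 2.82 = 91.5 N.

T ≈ 91.5 N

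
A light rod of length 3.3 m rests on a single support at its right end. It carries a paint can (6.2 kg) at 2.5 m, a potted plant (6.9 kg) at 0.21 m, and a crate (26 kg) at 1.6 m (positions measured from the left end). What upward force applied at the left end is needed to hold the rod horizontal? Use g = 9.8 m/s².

Sum moments about the right end (the unknown pivot reaction has zero arm there).
Paint can: 6.2 × 9.8 = 60.76 N down at 2.5 m → arm 0.8 m, τ = 60.76 × 0.8 = 48.61 N·m counterclockwise.
Potted plant: 6.9 × 9.8 = 67.62 N down at 0.21 m → arm 3.09 m, τ = 67.62 × 3.09 = 208.9 N·m counterclockwise.
Crate: 26 × 9.8 = 254.8 N down at 1.6 m → arm 1.7 m, τ = 254.8 × 1.7 = 433.2 N·m counterclockwise.
Net moment of the loads = 690.7 N·m counterclockwise.
The upward force F acts at the left end, arm 3.3 m, giving F × 3.3 clockwise.
Setting net torque to zero: F × 3.3 = 690.7 → F = 690.7 / 3.3 = 209 N.

F ≈ 209 N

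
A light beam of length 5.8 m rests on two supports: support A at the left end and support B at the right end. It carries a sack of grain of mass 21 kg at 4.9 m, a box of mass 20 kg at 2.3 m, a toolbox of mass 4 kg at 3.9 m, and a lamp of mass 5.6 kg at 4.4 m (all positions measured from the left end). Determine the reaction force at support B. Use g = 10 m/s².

Taking torques about support A:
Sack of grain: 21 × 10 = 210 N down at 4.9 m → arm 4.9 m, τ = 210 × 4.9 = 1029 N·m clockwise.
Box: 20 × 10 = 200 N down at 2.3 m → arm 2.3 m, τ = 200 × 2.3 = 460 N·m clockwise.
Toolbox: 4 × 10 = 40 N down at 3.9 m → arm 3.9 m, τ = 40 × 3.9 = 156 N·m clockwise.
Lamp: 5.6 × 10 = 56 N down at 4.4 m → arm 4.4 m, τ = 56 × 4.4 = 246.4 N·m clockwise.
Net load moment about support A = 1891 N·m clockwise.
Reaction R at support B is upward at 5.8 m, arm 5.8 m → moment R × 5.8 counterclockwise.
For rotational equilibrium, R × 5.8 = 1891, so R = 326 N.

R_B ≈ 326 N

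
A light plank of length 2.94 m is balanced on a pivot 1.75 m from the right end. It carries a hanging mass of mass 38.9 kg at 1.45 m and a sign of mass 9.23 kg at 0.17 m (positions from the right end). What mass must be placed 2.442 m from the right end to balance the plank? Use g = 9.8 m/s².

m ≈ 37.9 kg

Taking torques about the pivot (at 1.75 m from the right end):
Hanging mass: 38.9 × 9.8 = 381.2 N down at 1.45 m → arm 0.3 m, τ = 381.2 × 0.3 = 114.4 N·m clockwise.
Sign: 9.23 × 9.8 = 90.45 N down at 0.17 m → arm 1.58 m, τ = 90.45 × 1.58 = 142.9 N·m clockwise.
Net moment of known loads = 257.3 N·m clockwise.
An unknown mass m at 2.442 m has arm 0.692 m; its moment is m·g·0.692 counterclockwise.
Setting net torque to zero: m × 9.8 × 0.692 = 257.3 → m = 257.3 / (9.8 × 0.692) = 37.9 kg.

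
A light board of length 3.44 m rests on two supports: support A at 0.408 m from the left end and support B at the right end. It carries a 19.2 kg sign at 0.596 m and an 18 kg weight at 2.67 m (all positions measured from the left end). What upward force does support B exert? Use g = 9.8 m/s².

R_B ≈ 143 N

Taking torques about support A:
Sign: 19.2 × 9.8 = 188.2 N down at 0.596 m → arm 0.188 m, τ = 188.2 × 0.188 = 35.38 N·m clockwise.
Weight: 18 × 9.8 = 176.4 N down at 2.67 m → arm 2.262 m, τ = 176.4 × 2.262 = 399 N·m clockwise.
Net load moment about support A = 434.4 N·m clockwise.
Reaction R at support B is upward at 3.44 m, arm 3.032 m → moment R × 3.032 counterclockwise.
Setting net torque to zero: R × 3.032 = 434.4 → R = 143 N.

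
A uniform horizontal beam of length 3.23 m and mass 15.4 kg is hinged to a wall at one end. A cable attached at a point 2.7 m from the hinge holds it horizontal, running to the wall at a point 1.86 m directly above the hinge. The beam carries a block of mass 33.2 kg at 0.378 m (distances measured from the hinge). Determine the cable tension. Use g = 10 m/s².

Choose the hinge as the axis so the unknown hinge reaction has zero arm there.
Beam weight: 15.4 × 10 = 154 N down at 1.615 m → arm 1.615 m, τ = 154 × 1.615 = 248.7 N·m clockwise.
Block: 33.2 × 10 = 332 N down at 0.378 m → arm 0.378 m, τ = 332 × 0.378 = 125.5 N·m clockwise.
Total clockwise load moment = 374.2 N·m.
The cable tension T acts at 2.7 m; only its component perpendicular to the beam, T sinθ, produces torque. sinθ = h/√(h²+d²) = 1.86/√(1.86²+2.7²) = 0.5673.
For rotational equilibrium, T × 2.7 × 0.5673 = 374.2, so T = 374.2 / 1.532 = 244 N.

T ≈ 244 N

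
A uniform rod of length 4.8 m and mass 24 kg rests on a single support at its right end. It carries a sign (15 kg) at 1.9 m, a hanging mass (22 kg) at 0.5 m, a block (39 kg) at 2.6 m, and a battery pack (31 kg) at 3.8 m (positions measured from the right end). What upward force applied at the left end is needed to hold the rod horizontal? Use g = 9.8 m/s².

F ≈ 646 N

Take moments about the right end.
Beam weight: 24 × 9.8 = 235.2 N down at 2.4 m → arm 2.4 m, τ = 235.2 × 2.4 = 564.5 N·m counterclockwise.
Sign: 15 × 9.8 = 147 N down at 1.9 m → arm 1.9 m, τ = 147 × 1.9 = 279.3 N·m counterclockwise.
Hanging mass: 22 × 9.8 = 215.6 N down at 0.5 m → arm 0.5 m, τ = 215.6 × 0.5 = 107.8 N·m counterclockwise.
Block: 39 × 9.8 = 382.2 N down at 2.6 m → arm 2.6 m, τ = 382.2 × 2.6 = 993.7 N·m counterclockwise.
Battery pack: 31 × 9.8 = 303.8 N down at 3.8 m → arm 3.8 m, τ = 303.8 × 3.8 = 1154 N·m counterclockwise.
Net moment of the loads = 3099 N·m counterclockwise.
The upward force F acts at the left end, arm 4.8 m, giving F × 4.8 clockwise.
Balancing moments: F × 4.8 = 3099, giving F = 3099 / 4.8 = 646 N.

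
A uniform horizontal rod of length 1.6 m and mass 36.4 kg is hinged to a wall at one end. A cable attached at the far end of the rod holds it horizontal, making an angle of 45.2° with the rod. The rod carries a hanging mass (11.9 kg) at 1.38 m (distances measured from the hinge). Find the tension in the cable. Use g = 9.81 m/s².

Take moments about the hinge.
Beam weight: 36.4 × 9.81 = 357.1 N down at 0.8 m → arm 0.8 m, τ = 357.1 × 0.8 = 285.7 N·m clockwise.
Hanging mass: 11.9 × 9.81 = 116.7 N down at 1.38 m → arm 1.38 m, τ = 116.7 × 1.38 = 161 N·m clockwise.
Total clockwise load moment = 446.7 N·m.
The cable tension T acts at 1.6 m; only its component perpendicular to the rod, T sinθ, produces torque. sin 45.2° = 0.7096.
Στ = 0 ⇒ T × 1.6 × 0.7096 = 446.7 ⇒ T = 446.7 / 1.135 = 394 N.

T ≈ 394 N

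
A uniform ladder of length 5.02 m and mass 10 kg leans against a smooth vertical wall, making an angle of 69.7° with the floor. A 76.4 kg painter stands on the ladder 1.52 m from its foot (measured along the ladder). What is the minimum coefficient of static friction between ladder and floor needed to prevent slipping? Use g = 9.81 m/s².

μ_min ≈ 0.12

Taking torques about the foot of the ladder:
Ladder weight 10×9.81 = 98.1 N acts at 2.51 m along the ladder; its horizontal arm is 2.51·cos69.7° = 0.8708 m → τ = 85.43 N·m clockwise.
Painter: 76.4×9.81 = 749.5 N at 1.52 m → arm 0.5273 m → τ = 395.2 N·m clockwise.
Wall normal N acts horizontally at the top; its moment arm is the height L sinθ = 5.02·sin69.7° = 4.708 m, counterclockwise.
Στ = 0 ⇒ N × 4.708 = 480.6 ⇒ N = 102.1 N.
ΣFx = 0 ⇒ f = N_wall = 102.1 N. ΣFy = 0 ⇒ N_floor = 847.6 N.
μ_min = f / N_floor = 102.1 / 847.6 = 0.12.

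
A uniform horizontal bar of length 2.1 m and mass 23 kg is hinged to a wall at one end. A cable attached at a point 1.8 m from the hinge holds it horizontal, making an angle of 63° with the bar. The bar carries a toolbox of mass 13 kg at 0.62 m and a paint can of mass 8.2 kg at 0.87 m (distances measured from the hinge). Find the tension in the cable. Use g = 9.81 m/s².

About the hinge:
Beam weight: 23 × 9.81 = 225.6 N down at 1.05 m → arm 1.05 m, τ = 225.6 × 1.05 = 236.9 N·m clockwise.
Toolbox: 13 × 9.81 = 127.5 N down at 0.62 m → arm 0.62 m, τ = 127.5 × 0.62 = 79.05 N·m clockwise.
Paint can: 8.2 × 9.81 = 80.44 N down at 0.87 m → arm 0.87 m, τ = 80.44 × 0.87 = 69.98 N·m clockwise.
Total clockwise load moment = 385.9 N·m.
The cable tension T acts at 1.8 m; only its component perpendicular to the bar, T sinθ, produces torque. sin 63° = 0.891.
For rotational equilibrium, T × 1.8 × 0.891 = 385.9, so T = 385.9 / 1.604 = 241 N.

T ≈ 241 N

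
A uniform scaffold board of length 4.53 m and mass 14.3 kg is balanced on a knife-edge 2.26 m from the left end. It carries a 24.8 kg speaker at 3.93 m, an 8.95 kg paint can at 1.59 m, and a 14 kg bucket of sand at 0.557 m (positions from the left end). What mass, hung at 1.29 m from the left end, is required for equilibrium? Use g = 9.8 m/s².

m ≈ 12 kg

Sum moments about the knife-edge (at 2.26 m from the left end) (the support reaction has zero arm there).
Beam weight: 14.3 × 9.8 = 140.1 N down at 2.265 m → arm 0.005 m, τ = 140.1 × 0.005 = 0.7005 N·m clockwise.
Speaker: 24.8 × 9.8 = 243 N down at 3.93 m → arm 1.67 m, τ = 243 × 1.67 = 405.8 N·m clockwise.
Paint can: 8.95 × 9.8 = 87.71 N down at 1.59 m → arm 0.67 m, τ = 87.71 × 0.67 = 58.77 N·m counterclockwise.
Bucket of sand: 14 × 9.8 = 137.2 N down at 0.557 m → arm 1.703 m, τ = 137.2 × 1.703 = 233.7 N·m counterclockwise.
Net moment of known loads = 114 N·m clockwise.
An unknown mass m at 1.29 m has arm 0.97 m; its moment is m·g·0.97 counterclockwise.
For rotational equilibrium, m × 9.8 × 0.97 = 114, so m = 114 / (9.8 × 0.97) = 12 kg.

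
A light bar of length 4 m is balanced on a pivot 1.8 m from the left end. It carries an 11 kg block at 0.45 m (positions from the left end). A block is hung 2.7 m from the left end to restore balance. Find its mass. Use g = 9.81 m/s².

m ≈ 16.5 kg

Sum moments about the pivot (at 1.8 m from the left end) (the support reaction has zero arm there).
Block: 11 × 9.81 = 107.9 N down at 0.45 m → arm 1.35 m, τ = 107.9 × 1.35 = 145.7 N·m counterclockwise.
Net moment of known loads = 145.7 N·m counterclockwise.
An unknown mass m at 2.7 m has arm 0.9 m; its moment is m·g·0.9 clockwise.
For rotational equilibrium, m × 9.81 × 0.9 = 145.7, so m = 145.7 / (9.81 × 0.9) = 16.5 kg.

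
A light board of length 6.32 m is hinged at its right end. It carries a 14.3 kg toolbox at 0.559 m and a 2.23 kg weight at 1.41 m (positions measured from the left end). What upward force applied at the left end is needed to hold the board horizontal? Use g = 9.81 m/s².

F ≈ 145 N

Taking torques about the right end:
Toolbox: 14.3 × 9.81 = 140.3 N down at 0.559 m → arm 5.761 m, τ = 140.3 × 5.761 = 808.3 N·m counterclockwise.
Weight: 2.23 × 9.81 = 21.88 N down at 1.41 m → arm 4.91 m, τ = 21.88 × 4.91 = 107.4 N·m counterclockwise.
Net moment of the loads = 915.7 N·m counterclockwise.
The upward force F acts at the left end, arm 6.32 m, giving F × 6.32 clockwise.
Στ = 0 ⇒ F × 6.32 = 915.7 ⇒ F = 915.7 / 6.32 = 145 N.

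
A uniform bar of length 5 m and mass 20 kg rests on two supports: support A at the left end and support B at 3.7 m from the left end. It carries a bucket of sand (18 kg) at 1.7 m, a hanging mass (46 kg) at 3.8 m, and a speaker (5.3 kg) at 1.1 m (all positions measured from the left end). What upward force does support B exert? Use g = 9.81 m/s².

Sum moments about support A (its reaction then has zero moment arm).
Beam weight: 20 × 9.81 = 196.2 N down at 2.5 m → arm 2.5 m, τ = 196.2 × 2.5 = 490.5 N·m clockwise.
Bucket of sand: 18 × 9.81 = 176.6 N down at 1.7 m → arm 1.7 m, τ = 176.6 × 1.7 = 300.2 N·m clockwise.
Hanging mass: 46 × 9.81 = 451.3 N down at 3.8 m → arm 3.8 m, τ = 451.3 × 3.8 = 1715 N·m clockwise.
Speaker: 5.3 × 9.81 = 51.99 N down at 1.1 m → arm 1.1 m, τ = 51.99 × 1.1 = 57.19 N·m clockwise.
Net load moment about support A = 2563 N·m clockwise.
Reaction R at support B is upward at 3.7 m, arm 3.7 m → moment R × 3.7 counterclockwise.
For rotational equilibrium, R × 3.7 = 2563, so R = 693 N.

R_B ≈ 693 N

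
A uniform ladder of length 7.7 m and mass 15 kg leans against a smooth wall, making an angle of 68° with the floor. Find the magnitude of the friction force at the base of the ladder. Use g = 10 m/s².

f ≈ 30.3 N

Choose the foot of the ladder as the axis so the floor normal and friction both act there and drop out.
Ladder weight 15×10 = 150 N acts at 3.85 m along the ladder; its horizontal arm is 3.85·cos68° = 1.442 m → τ = 216.3 N·m clockwise.
Wall normal N acts horizontally at the top; its moment arm is the height L sinθ = 7.7·sin68° = 7.139 m, counterclockwise.
Balancing moments: N × 7.139 = 216.3, giving N = 30.3 N.
ΣFx = 0: friction at the foot balances the wall's push, so f = N_wall = 30.3 N.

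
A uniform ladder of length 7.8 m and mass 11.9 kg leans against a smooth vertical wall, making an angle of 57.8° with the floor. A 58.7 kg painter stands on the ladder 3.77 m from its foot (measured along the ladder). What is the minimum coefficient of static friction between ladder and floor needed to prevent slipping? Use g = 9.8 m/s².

About the foot of the ladder:
Ladder weight 11.9×9.8 = 116.6 N acts at 3.9 m along the ladder; its horizontal arm is 3.9·cos57.8° = 2.078 m → τ = 242.3 N·m clockwise.
Painter: 58.7×9.8 = 575.3 N at 3.77 m → arm 2.009 m → τ = 1156 N·m clockwise.
Wall normal N acts horizontally at the top; its moment arm is the height L sinθ = 7.8·sin57.8° = 6.6 m, counterclockwise.
Setting net torque to zero: N × 6.6 = 1398 → N = 211.8 N.
ΣFx = 0 ⇒ f = N_wall = 211.8 N. ΣFy = 0 ⇒ N_floor = 691.9 N.
μ_min = f / N_floor = 211.8 / 691.9 = 0.306.

μ_min ≈ 0.306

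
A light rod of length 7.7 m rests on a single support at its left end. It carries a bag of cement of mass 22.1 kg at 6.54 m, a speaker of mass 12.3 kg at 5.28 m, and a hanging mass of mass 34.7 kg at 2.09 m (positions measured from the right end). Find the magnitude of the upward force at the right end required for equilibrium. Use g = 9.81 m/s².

F ≈ 319 N

Take moments about the left end.
Bag of cement: 22.1 × 9.81 = 216.8 N down at 6.54 m → arm 1.16 m, τ = 216.8 × 1.16 = 251.5 N·m clockwise.
Speaker: 12.3 × 9.81 = 120.7 N down at 5.28 m → arm 2.42 m, τ = 120.7 × 2.42 = 292.1 N·m clockwise.
Hanging mass: 34.7 × 9.81 = 340.4 N down at 2.09 m → arm 5.61 m, τ = 340.4 × 5.61 = 1910 N·m clockwise.
Net moment of the loads = 2454 N·m clockwise.
The upward force F acts at the right end, arm 7.7 m, giving F × 7.7 counterclockwise.
Setting net torque to zero: F × 7.7 = 2454 → F = 2454 / 7.7 = 319 N.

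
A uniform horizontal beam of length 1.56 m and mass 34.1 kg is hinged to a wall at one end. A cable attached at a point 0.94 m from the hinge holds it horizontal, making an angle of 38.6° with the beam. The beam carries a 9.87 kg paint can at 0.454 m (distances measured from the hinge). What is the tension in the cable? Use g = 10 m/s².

Taking torques about the hinge:
Beam weight: 34.1 × 10 = 341 N down at 0.78 m → arm 0.78 m, τ = 341 × 0.78 = 266 N·m clockwise.
Paint can: 9.87 × 10 = 98.7 N down at 0.454 m → arm 0.454 m, τ = 98.7 × 0.454 = 44.81 N·m clockwise.
Total clockwise load moment = 310.8 N·m.
The cable tension T acts at 0.94 m; only its component perpendicular to the beam, T sinθ, produces torque. sin 38.6° = 0.6239.
Balancing moments: T × 0.94 × 0.6239 = 310.8, giving T = 310.8 / 0.5865 = 530 N.

T ≈ 530 N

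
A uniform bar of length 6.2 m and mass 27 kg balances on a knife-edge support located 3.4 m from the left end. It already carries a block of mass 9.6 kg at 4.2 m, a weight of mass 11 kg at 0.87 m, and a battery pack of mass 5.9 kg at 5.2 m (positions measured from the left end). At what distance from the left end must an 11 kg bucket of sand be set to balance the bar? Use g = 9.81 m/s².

x ≈ 5 m from the left end

Sum moments about the knife-edge support (at 3.4 m from the left end) (the support reaction has zero arm there).
Beam weight: 27 × 9.81 = 264.9 N down at 3.1 m → arm 0.3 m, τ = 264.9 × 0.3 = 79.47 N·m counterclockwise.
Block: 9.6 × 9.81 = 94.18 N down at 4.2 m → arm 0.8 m, τ = 94.18 × 0.8 = 75.34 N·m clockwise.
Weight: 11 × 9.81 = 107.9 N down at 0.87 m → arm 2.53 m, τ = 107.9 × 2.53 = 273 N·m counterclockwise.
Battery pack: 5.9 × 9.81 = 57.88 N down at 5.2 m → arm 1.8 m, τ = 57.88 × 1.8 = 104.2 N·m clockwise.
Net moment of existing loads = 172.9 N·m counterclockwise.
The bucket of sand weighs 11 × 9.81 = 107.9 N and must supply an equal clockwise moment, so its lever arm about the knife-edge support is 172.9 / 107.9 = 1.6 m.
That puts it at 3.4 + 1.6 = 5 m from the left end.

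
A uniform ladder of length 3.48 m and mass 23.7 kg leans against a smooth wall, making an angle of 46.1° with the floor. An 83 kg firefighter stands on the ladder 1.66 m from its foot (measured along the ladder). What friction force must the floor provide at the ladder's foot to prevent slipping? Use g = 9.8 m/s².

f ≈ 485 N

Taking torques about the foot of the ladder:
Ladder weight 23.7×9.8 = 232.3 N acts at 1.74 m along the ladder; its horizontal arm is 1.74·cos46.1° = 1.207 m → τ = 280.4 N·m clockwise.
Firefighter: 83×9.8 = 813.4 N at 1.66 m → arm 1.151 m → τ = 936.2 N·m clockwise.
Wall normal N acts horizontally at the top; its moment arm is the height L sinθ = 3.48·sin46.1° = 2.508 m, counterclockwise.
Στ = 0 ⇒ N × 2.508 = 1217 ⇒ N = 485 N.
ΣFx = 0: friction at the foot balances the wall's push, so f = N_wall = 485 N.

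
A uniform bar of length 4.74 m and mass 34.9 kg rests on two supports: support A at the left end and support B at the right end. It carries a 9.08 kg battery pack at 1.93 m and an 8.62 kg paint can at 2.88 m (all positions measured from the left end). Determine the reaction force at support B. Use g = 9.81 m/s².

R_B ≈ 259 N

Choose support A as the axis so its reaction then has zero moment arm.
Beam weight: 34.9 × 9.81 = 342.4 N down at 2.37 m → arm 2.37 m, τ = 342.4 × 2.37 = 811.5 N·m clockwise.
Battery pack: 9.08 × 9.81 = 89.07 N down at 1.93 m → arm 1.93 m, τ = 89.07 × 1.93 = 171.9 N·m clockwise.
Paint can: 8.62 × 9.81 = 84.56 N down at 2.88 m → arm 2.88 m, τ = 84.56 × 2.88 = 243.5 N·m clockwise.
Net load moment about support A = 1227 N·m clockwise.
Reaction R at support B is upward at 4.74 m, arm 4.74 m → moment R × 4.74 counterclockwise.
Setting net torque to zero: R × 4.74 = 1227 → R = 259 N.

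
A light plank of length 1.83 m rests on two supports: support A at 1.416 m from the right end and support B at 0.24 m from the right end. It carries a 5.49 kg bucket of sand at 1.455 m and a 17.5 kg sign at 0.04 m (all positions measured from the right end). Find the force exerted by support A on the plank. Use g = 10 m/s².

Sum moments about support B (its reaction then has zero moment arm).
Bucket of sand: 5.49 × 10 = 54.9 N down at 1.455 m → arm 1.215 m, τ = 54.9 × 1.215 = 66.7 N·m counterclockwise.
Sign: 17.5 × 10 = 175 N down at 0.04 m → arm 0.2 m, τ = 175 × 0.2 = 35 N·m clockwise.
Net load moment about support B = 31.7 N·m counterclockwise.
Reaction R at support A is upward at 1.416 m, arm 1.176 m → moment R × 1.176 clockwise.
Setting net torque to zero: R × 1.176 = 31.7 → R = 27 N.

R_A ≈ 27 N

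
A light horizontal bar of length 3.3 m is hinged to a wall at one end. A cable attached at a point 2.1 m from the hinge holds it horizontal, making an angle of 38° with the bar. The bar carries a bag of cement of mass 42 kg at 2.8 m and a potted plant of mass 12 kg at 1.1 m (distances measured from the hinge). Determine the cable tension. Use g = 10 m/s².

T ≈ 1010 N

Take moments about the hinge.
Bag of cement: 42 × 10 = 420 N down at 2.8 m → arm 2.8 m, τ = 420 × 2.8 = 1176 N·m clockwise.
Potted plant: 12 × 10 = 120 N down at 1.1 m → arm 1.1 m, τ = 120 × 1.1 = 132 N·m clockwise.
Total clockwise load moment = 1308 N·m.
The cable tension T acts at 2.1 m; only its component perpendicular to the bar, T sinθ, produces torque. sin 38° = 0.6157.
Setting net torque to zero: T × 2.1 × 0.6157 = 1308 → T = 1308 / 1.293 = 1010 N.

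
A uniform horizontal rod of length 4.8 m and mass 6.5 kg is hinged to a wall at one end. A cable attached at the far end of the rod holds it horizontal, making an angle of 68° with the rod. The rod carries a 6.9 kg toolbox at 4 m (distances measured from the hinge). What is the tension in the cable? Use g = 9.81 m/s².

Sum moments about the hinge (the unknown hinge reaction has zero arm there).
Beam weight: 6.5 × 9.81 = 63.77 N down at 2.4 m → arm 2.4 m, τ = 63.77 × 2.4 = 153 N·m clockwise.
Toolbox: 6.9 × 9.81 = 67.69 N down at 4 m → arm 4 m, τ = 67.69 × 4 = 270.8 N·m clockwise.
Total clockwise load moment = 423.8 N·m.
The cable tension T acts at 4.8 m; only its component perpendicular to the rod, T sinθ, produces torque. sin 68° = 0.9272.
Στ = 0 ⇒ T × 4.8 × 0.9272 = 423.8 ⇒ T = 423.8 / 4.451 = 95.2 N.

T ≈ 95.2 N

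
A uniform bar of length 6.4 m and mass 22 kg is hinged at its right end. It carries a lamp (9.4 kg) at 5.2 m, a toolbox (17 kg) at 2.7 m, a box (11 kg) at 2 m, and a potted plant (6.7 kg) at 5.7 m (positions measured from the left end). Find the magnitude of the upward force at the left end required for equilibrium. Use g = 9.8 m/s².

F ≈ 303 N

Choose the right end as the axis so the unknown pivot reaction has zero arm there.
Beam weight: 22 × 9.8 = 215.6 N down at 3.2 m → arm 3.2 m, τ = 215.6 × 3.2 = 689.9 N·m counterclockwise.
Lamp: 9.4 × 9.8 = 92.12 N down at 5.2 m → arm 1.2 m, τ = 92.12 × 1.2 = 110.5 N·m counterclockwise.
Toolbox: 17 × 9.8 = 166.6 N down at 2.7 m → arm 3.7 m, τ = 166.6 × 3.7 = 616.4 N·m counterclockwise.
Box: 11 × 9.8 = 107.8 N down at 2 m → arm 4.4 m, τ = 107.8 × 4.4 = 474.3 N·m counterclockwise.
Potted plant: 6.7 × 9.8 = 65.66 N down at 5.7 m → arm 0.7 m, τ = 65.66 × 0.7 = 45.96 N·m counterclockwise.
Net moment of the loads = 1937 N·m counterclockwise.
The upward force F acts at the left end, arm 6.4 m, giving F × 6.4 clockwise.
Στ = 0 ⇒ F × 6.4 = 1937 ⇒ F = 1937 / 6.4 = 303 N.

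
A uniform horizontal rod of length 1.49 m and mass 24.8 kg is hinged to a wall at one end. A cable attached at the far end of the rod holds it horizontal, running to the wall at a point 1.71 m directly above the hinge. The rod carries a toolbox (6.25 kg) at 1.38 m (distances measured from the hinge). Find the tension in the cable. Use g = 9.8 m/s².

Taking torques about the hinge:
Beam weight: 24.8 × 9.8 = 243 N down at 0.745 m → arm 0.745 m, τ = 243 × 0.745 = 181 N·m clockwise.
Toolbox: 6.25 × 9.8 = 61.25 N down at 1.38 m → arm 1.38 m, τ = 61.25 × 1.38 = 84.52 N·m clockwise.
Total clockwise load moment = 265.5 N·m.
The cable tension T acts at 1.49 m; only its component perpendicular to the rod, T sinθ, produces torque. sinθ = h/√(h²+d²) = 1.71/√(1.71²+1.49²) = 0.7539.
Setting net torque to zero: T × 1.49 × 0.7539 = 265.5 → T = 265.5 / 1.123 = 236 N.

T ≈ 236 N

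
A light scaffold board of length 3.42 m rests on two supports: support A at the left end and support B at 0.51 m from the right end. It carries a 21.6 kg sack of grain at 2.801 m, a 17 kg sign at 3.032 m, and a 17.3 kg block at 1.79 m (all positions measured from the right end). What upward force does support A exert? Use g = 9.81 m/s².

Sum moments about support B (its reaction then has zero moment arm).
Sack of grain: 21.6 × 9.81 = 211.9 N down at 2.801 m → arm 2.291 m, τ = 211.9 × 2.291 = 485.5 N·m counterclockwise.
Sign: 17 × 9.81 = 166.8 N down at 3.032 m → arm 2.522 m, τ = 166.8 × 2.522 = 420.7 N·m counterclockwise.
Block: 17.3 × 9.81 = 169.7 N down at 1.79 m → arm 1.28 m, τ = 169.7 × 1.28 = 217.2 N·m counterclockwise.
Net load moment about support B = 1123 N·m counterclockwise.
Reaction R at support A is upward at 3.42 m, arm 2.91 m → moment R × 2.91 clockwise.
Balancing moments: R × 2.91 = 1123, giving R = 386 N.

R_A ≈ 386 N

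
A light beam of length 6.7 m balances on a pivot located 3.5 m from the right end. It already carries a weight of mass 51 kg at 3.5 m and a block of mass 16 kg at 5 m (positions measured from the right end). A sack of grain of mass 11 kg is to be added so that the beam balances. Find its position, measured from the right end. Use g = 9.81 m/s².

x ≈ 1.32 m from the right end

Taking torques about the pivot (at 3.5 m from the right end):
Weight: acts at the pivot, moment arm 0 → no torque.
Block: 16 × 9.81 = 157 N down at 5 m → arm 1.5 m, τ = 157 × 1.5 = 235.5 N·m counterclockwise.
Net moment of existing loads = 235.5 N·m counterclockwise.
The sack of grain weighs 11 × 9.81 = 107.9 N and must supply an equal clockwise moment, so its lever arm about the pivot is 235.5 / 107.9 = 2.18 m.
That puts it at 3.5 − 2.18 = 1.32 m from the right end.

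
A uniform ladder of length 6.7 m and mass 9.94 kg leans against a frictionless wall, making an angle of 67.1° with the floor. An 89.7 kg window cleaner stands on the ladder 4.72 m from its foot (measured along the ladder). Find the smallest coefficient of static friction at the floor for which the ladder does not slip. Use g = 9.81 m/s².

About the foot of the ladder:
Ladder weight 9.94×9.81 = 97.51 N acts at 3.35 m along the ladder; its horizontal arm is 3.35·cos67.1° = 1.304 m → τ = 127.2 N·m clockwise.
Window cleaner: 89.7×9.81 = 880 N at 4.72 m → arm 1.837 m → τ = 1617 N·m clockwise.
Wall normal N acts horizontally at the top; its moment arm is the height L sinθ = 6.7·sin67.1° = 6.172 m, counterclockwise.
Setting net torque to zero: N × 6.172 = 1744 → N = 282.6 N.
ΣFx = 0 ⇒ f = N_wall = 282.6 N. ΣFy = 0 ⇒ N_floor = 977.5 N.
μ_min = f / N_floor = 282.6 / 977.5 = 0.289.

μ_min ≈ 0.289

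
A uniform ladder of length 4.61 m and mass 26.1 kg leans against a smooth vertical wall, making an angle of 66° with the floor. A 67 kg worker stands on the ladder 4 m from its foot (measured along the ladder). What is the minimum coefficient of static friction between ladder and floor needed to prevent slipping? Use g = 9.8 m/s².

Take moments about the foot of the ladder.
Ladder weight 26.1×9.8 = 255.8 N acts at 2.305 m along the ladder; its horizontal arm is 2.305·cos66° = 0.9375 m → τ = 239.8 N·m clockwise.
Worker: 67×9.8 = 656.6 N at 4 m → arm 1.627 m → τ = 1068 N·m clockwise.
Wall normal N acts horizontally at the top; its moment arm is the height L sinθ = 4.61·sin66° = 4.211 m, counterclockwise.
For rotational equilibrium, N × 4.211 = 1308, so N = 310.6 N.
ΣFx = 0 ⇒ f = N_wall = 310.6 N. ΣFy = 0 ⇒ N_floor = 912.4 N.
μ_min = f / N_floor = 310.6 / 912.4 = 0.34.

μ_min ≈ 0.34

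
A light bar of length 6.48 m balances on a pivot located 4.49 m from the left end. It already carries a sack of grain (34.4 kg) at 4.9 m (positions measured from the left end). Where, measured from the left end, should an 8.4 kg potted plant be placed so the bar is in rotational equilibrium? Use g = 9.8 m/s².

Choose the pivot (at 4.49 m from the left end) as the axis so the support reaction has zero arm there.
Sack of grain: 34.4 × 9.8 = 337.1 N down at 4.9 m → arm 0.41 m, τ = 337.1 × 0.41 = 138.2 N·m clockwise.
Net moment of existing loads = 138.2 N·m clockwise.
The potted plant weighs 8.4 × 9.8 = 82.32 N and must supply an equal counterclockwise moment, so its lever arm about the pivot is 138.2 / 82.32 = 1.68 m.
That puts it at 4.49 − 1.68 = 2.81 m from the left end.

x ≈ 2.81 m from the left end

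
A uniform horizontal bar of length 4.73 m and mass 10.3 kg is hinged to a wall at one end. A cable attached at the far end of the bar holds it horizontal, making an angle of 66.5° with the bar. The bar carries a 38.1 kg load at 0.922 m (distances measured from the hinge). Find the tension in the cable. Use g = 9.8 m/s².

Choose the hinge as the axis so the unknown hinge reaction has zero arm there.
Beam weight: 10.3 × 9.8 = 100.9 N down at 2.365 m → arm 2.365 m, τ = 100.9 × 2.365 = 238.6 N·m clockwise.
Load: 38.1 × 9.8 = 373.4 N down at 0.922 m → arm 0.922 m, τ = 373.4 × 0.922 = 344.3 N·m clockwise.
Total clockwise load moment = 582.9 N·m.
The cable tension T acts at 4.73 m; only its component perpendicular to the bar, T sinθ, produces torque. sin 66.5° = 0.9171.
Balancing moments: T × 4.73 × 0.9171 = 582.9, giving T = 582.9 / 4.338 = 134 N.

T ≈ 134 N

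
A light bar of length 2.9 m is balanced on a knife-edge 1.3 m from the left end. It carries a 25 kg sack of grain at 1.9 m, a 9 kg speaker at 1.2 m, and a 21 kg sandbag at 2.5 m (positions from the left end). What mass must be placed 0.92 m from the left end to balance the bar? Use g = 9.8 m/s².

m ≈ 103 kg

Taking torques about the knife-edge (at 1.3 m from the left end):
Sack of grain: 25 × 9.8 = 245 N down at 1.9 m → arm 0.6 m, τ = 245 × 0.6 = 147 N·m clockwise.
Speaker: 9 × 9.8 = 88.2 N down at 1.2 m → arm 0.1 m, τ = 88.2 × 0.1 = 8.82 N·m counterclockwise.
Sandbag: 21 × 9.8 = 205.8 N down at 2.5 m → arm 1.2 m, τ = 205.8 × 1.2 = 247 N·m clockwise.
Net moment of known loads = 385.2 N·m clockwise.
An unknown mass m at 0.92 m has arm 0.38 m; its moment is m·g·0.38 counterclockwise.
Setting net torque to zero: m × 9.8 × 0.38 = 385.2 → m = 385.2 / (9.8 × 0.38) = 103 kg.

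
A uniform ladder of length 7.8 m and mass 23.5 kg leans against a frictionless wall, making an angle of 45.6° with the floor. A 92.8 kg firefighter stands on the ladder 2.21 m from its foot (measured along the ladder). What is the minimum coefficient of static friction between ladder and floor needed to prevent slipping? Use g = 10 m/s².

Taking torques about the foot of the ladder:
Ladder weight 23.5×10 = 235 N acts at 3.9 m along the ladder; its horizontal arm is 3.9·cos45.6° = 2.729 m → τ = 641.3 N·m clockwise.
Firefighter: 92.8×10 = 928 N at 2.21 m → arm 1.546 m → τ = 1435 N·m clockwise.
Wall normal N acts horizontally at the top; its moment arm is the height L sinθ = 7.8·sin45.6° = 5.573 m, counterclockwise.
Setting net torque to zero: N × 5.573 = 2076 → N = 372.5 N.
ΣFx = 0 ⇒ f = N_wall = 372.5 N. ΣFy = 0 ⇒ N_floor = 1163 N.
μ_min = f / N_floor = 372.5 / 1163 = 0.32.

μ_min ≈ 0.32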